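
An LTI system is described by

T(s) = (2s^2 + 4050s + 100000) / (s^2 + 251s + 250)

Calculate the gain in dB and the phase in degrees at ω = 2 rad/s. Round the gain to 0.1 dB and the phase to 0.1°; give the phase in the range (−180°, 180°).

Substitute s = j2:
Numerator: 2(j2)^2 + 4050(j2) + 100000 = 99992 + j8100
Denominator: (j2)^2 + 251(j2) + 250 = 246 + j502
|N| = √(99992² + 8100²) ≈ 1.0032e+05, ∠N ≈ 4.63°
|D| = √(246² + 502²) ≈ 559.03, ∠D ≈ 63.89°
|T| = 1.0032e+05 / 559.03 ≈ 179.45
Gain = 20 log₁₀(179.45) ≈ 45.08 dB
∠T = 4.63° − 63.89° = -59.26°

45.1 dB, -59.3°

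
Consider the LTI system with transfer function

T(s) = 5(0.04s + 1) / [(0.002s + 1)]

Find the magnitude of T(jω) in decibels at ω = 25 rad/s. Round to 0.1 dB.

17.0 dB

At ω = 25 rad/s:
zero (1 + j25·0.04) = 1 + j1 → |·| ≈ 1.4142, ∠ ≈ 45.00°
pole (1 + j25·0.002) = 1 + j0.05 → |·| ≈ 1.0012, ∠ ≈ 2.86°
|T| = 5 · 1.4142 / (1.0012) ≈ 7.0625
Gain = 20 log₁₀(7.0625) ≈ 16.98 dB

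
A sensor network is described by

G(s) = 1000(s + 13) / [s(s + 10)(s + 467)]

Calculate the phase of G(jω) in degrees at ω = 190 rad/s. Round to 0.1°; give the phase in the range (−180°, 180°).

-113.0°

At s = jω = j190:
zero (s+13): 13 + j190 → |·| = √(13²+190²) = √36269 ≈ 190.44, ∠ = arctan(190/13) ≈ 86.09°
pole (s+10): 10 + j190 → |·| = √(10²+190²) = √36200 ≈ 190.26, ∠ = arctan(190/10) ≈ 86.99°
pole (s+467): 467 + j190 → |·| = √(467²+190²) = √254189 ≈ 504.17, ∠ = arctan(190/467) ≈ 22.14°
pole at origin: |s| = 190, ∠ = 90.00° (in denominator)
∠G = 86.09° − 199.13° = -113.04°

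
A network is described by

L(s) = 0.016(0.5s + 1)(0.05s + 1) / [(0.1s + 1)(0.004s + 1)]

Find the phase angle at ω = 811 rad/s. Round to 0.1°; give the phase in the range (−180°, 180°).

At ω = 811 rad/s:
zero (1 + j811·0.5) = 1 + j405.5 → |·| ≈ 405.5, ∠ ≈ 89.86°
zero (1 + j811·0.05) = 1 + j40.55 → |·| ≈ 40.562, ∠ ≈ 88.59°
pole (1 + j811·0.1) = 1 + j81.1 → |·| ≈ 81.106, ∠ ≈ 89.29°
pole (1 + j811·0.004) = 1 + j3.244 → |·| ≈ 3.3946, ∠ ≈ 72.87°
∠L = (89.86° + 88.59°) − (89.29° + 72.87°) = 16.29°

16.3°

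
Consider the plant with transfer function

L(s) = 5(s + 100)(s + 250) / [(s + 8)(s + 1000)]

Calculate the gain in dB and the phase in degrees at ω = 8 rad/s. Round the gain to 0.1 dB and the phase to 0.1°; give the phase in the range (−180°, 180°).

At s = jω = j8:
zero (s+100): 100 + j8 → |·| = √(100²+8²) = √10064 ≈ 100.32, ∠ = arctan(8/100) ≈ 4.57°
zero (s+250): 250 + j8 → |·| = √(250²+8²) = √62564 ≈ 250.13, ∠ = arctan(8/250) ≈ 1.83°
pole (s+8): 8 + j8 → |·| = √(8²+8²) = √128 ≈ 11.314, ∠ = arctan(8/8) ≈ 45.00°
pole (s+1000): 1000 + j8 → |·| = √(1000²+8²) = √1000064 ≈ 1000, ∠ = arctan(8/1000) ≈ 0.46°
|L| = 5 · 25093 / 11314 ≈ 11.089
Gain = 20 log₁₀(11.089) ≈ 20.90 dB
∠L = 6.40° − 45.46° = -39.06°

20.9 dB, -39.1°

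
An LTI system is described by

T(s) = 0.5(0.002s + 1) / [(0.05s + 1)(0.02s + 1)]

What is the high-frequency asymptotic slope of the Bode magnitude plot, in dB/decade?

Each pole contributes −20 dB/decade at high frequency; each zero contributes +20 dB/decade.
Net: 1 zero(s) − 2 pole(s) → -20 dB/decade.

-20 dB/decade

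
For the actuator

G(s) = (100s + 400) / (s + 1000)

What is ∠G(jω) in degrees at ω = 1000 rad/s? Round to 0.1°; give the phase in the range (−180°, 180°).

44.8°

Substitute s = j1000:
Numerator: 100(j1000) + 400 = 400 + j100000
Denominator: (j1000) + 1000 = 1000 + j1000
|N| = √(400² + 100000²) ≈ 1e+05, ∠N ≈ 89.77°
|D| = √(1000² + 1000²) ≈ 1414.2, ∠D ≈ 45.00°
∠G = 89.77° − 45.00° = 44.77°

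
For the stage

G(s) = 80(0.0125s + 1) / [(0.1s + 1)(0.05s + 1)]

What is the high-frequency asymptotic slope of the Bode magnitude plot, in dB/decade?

Each pole contributes −20 dB/decade at high frequency; each zero contributes +20 dB/decade.
Net: 1 zero(s) − 2 pole(s) → -20 dB/decade.

-20 dB/decade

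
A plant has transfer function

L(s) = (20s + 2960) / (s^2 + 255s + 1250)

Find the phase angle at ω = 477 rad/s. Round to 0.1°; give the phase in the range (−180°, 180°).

Substitute s = j477:
Numerator: 20(j477) + 2960 = 2960 + j9540
Denominator: (j477)^2 + 255(j477) + 1250 = -226279 + j121635
|N| = √(2960² + 9540²) ≈ 9988.7, ∠N ≈ 72.76°
|D| = √(226279² + 121635²) ≈ 2.569e+05, ∠D ≈ 151.74°
∠L = 72.76° − 151.74° = -78.98°

-79.0°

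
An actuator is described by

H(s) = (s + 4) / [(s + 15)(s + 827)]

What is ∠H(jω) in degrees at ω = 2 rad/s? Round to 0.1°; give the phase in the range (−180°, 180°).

At s = jω = j2:
zero (s+4): 4 + j2 → |·| = √(4²+2²) = √20 ≈ 4.4721, ∠ = arctan(2/4) ≈ 26.57°
pole (s+15): 15 + j2 → |·| = √(15²+2²) = √229 ≈ 15.133, ∠ = arctan(2/15) ≈ 7.59°
pole (s+827): 827 + j2 → |·| = √(827²+2²) = √683933 ≈ 827, ∠ = arctan(2/827) ≈ 0.14°
∠H = 26.57° − 7.73° = 18.84°

18.8°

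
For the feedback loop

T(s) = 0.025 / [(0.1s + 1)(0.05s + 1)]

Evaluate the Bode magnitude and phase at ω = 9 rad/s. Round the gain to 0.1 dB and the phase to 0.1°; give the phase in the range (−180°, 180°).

-35.4 dB, -66.2°

At ω = 9 rad/s:
pole (1 + j9·0.1) = 1 + j0.9 → |·| ≈ 1.3454, ∠ ≈ 41.99°
pole (1 + j9·0.05) = 1 + j0.45 → |·| ≈ 1.0966, ∠ ≈ 24.23°
|T| = 0.025 · 1 / (1.3454 · 1.0966) ≈ 0.016945
Gain = 20 log₁₀(0.016945) ≈ -35.42 dB
∠T = (0°) − (41.99° + 24.23°) = -66.22°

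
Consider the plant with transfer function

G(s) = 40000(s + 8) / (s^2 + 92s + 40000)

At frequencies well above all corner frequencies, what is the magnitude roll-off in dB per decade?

-20 dB/decade

Each pole contributes −20 dB/decade at high frequency; each zero contributes +20 dB/decade.
Net: 1 zero(s) − 2 pole(s) → -20 dB/decade.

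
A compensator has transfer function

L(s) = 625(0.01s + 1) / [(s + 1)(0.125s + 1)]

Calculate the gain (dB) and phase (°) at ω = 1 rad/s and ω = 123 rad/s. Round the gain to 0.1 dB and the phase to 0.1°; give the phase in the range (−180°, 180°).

ω = 1: 52.8 dB, -51.6°; ω = 123: -5.6 dB, -124.9°

At ω = 1 rad/s:
zero (1 + j1·0.01) = 1 + j0.01 → |·| ≈ 1, ∠ ≈ 0.57°
pole (1 + j1·1) = 1 + j1 → |·| ≈ 1.4142, ∠ ≈ 45.00°
pole (1 + j1·0.125) = 1 + j0.125 → |·| ≈ 1.0078, ∠ ≈ 7.13°
|L| = 625 · 1 / (1.4142 · 1.0078) ≈ 438.53
Gain = 20 log₁₀(438.53) ≈ 52.84 dB
∠L = (0.57°) − (45.00° + 7.13°) = -51.56°

At ω = 123 rad/s:
zero (1 + j123·0.01) = 1 + j1.23 → |·| ≈ 1.5852, ∠ ≈ 50.89°
pole (1 + j123·1) = 1 + j123 → |·| ≈ 123, ∠ ≈ 89.53°
pole (1 + j123·0.125) = 1 + j15.375 → |·| ≈ 15.407, ∠ ≈ 86.28°
|L| = 625 · 1.5852 / (123 · 15.407) ≈ 0.52281
Gain = 20 log₁₀(0.52281) ≈ -5.63 dB
∠L = (50.89°) − (89.53° + 86.28°) = -124.92°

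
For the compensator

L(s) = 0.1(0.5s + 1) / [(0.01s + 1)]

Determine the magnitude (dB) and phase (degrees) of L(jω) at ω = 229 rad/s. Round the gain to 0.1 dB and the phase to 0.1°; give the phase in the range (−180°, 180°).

At ω = 229 rad/s:
zero (1 + j229·0.5) = 1 + j114.5 → |·| ≈ 114.5, ∠ ≈ 89.50°
pole (1 + j229·0.01) = 1 + j2.29 → |·| ≈ 2.4988, ∠ ≈ 66.41°
|L| = 0.1 · 114.5 / (2.4988) ≈ 4.5822
Gain = 20 log₁₀(4.5822) ≈ 13.22 dB
∠L = (89.50°) − (66.41°) = 23.09°

13.2 dB, 23.1°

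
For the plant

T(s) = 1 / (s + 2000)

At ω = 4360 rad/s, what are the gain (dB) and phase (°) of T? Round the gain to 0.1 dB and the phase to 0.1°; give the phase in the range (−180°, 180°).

-73.6 dB, -65.4°

Substitute s = j4360:
Numerator: 1 = 1 + j0
Denominator: (j4360) + 2000 = 2000 + j4360
|N| = √(1² + 0²) ≈ 1, ∠N ≈ 0.00°
|D| = √(2000² + 4360²) ≈ 4796.8, ∠D ≈ 65.36°
|T| = 1 / 4796.8 ≈ 0.00020847
Gain = 20 log₁₀(0.00020847) ≈ -73.62 dB
∠T = 0.00° − 65.36° = -65.36°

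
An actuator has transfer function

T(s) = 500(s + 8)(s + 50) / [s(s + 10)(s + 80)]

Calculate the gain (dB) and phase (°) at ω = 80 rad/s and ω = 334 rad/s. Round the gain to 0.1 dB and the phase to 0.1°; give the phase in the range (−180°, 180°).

ω = 80: 14.3 dB, -75.6°; ω = 334: 3.4 dB, -84.7°

At s = jω = j80:
zero (s+8): 8 + j80 → |·| = √(8²+80²) = √6464 ≈ 80.399, ∠ = arctan(80/8) ≈ 84.29°
zero (s+50): 50 + j80 → |·| = √(50²+80²) = √8900 ≈ 94.34, ∠ = arctan(80/50) ≈ 57.99°
pole (s+10): 10 + j80 → |·| = √(10²+80²) = √6500 ≈ 80.623, ∠ = arctan(80/10) ≈ 82.87°
pole (s+80): 80 + j80 → |·| = √(80²+80²) = √12800 ≈ 113.14, ∠ = arctan(80/80) ≈ 45.00°
pole at origin: |s| = 80, ∠ = 90.00° (in denominator)
|T| = 500 · 7584.8 / 7.2973e+05 ≈ 5.197
Gain = 20 log₁₀(5.197) ≈ 14.32 dB
∠T = 142.28° − 217.87° = -75.59°

At s = jω = j334:
zero (s+8): 8 + j334 → |·| = √(8²+334²) = √111620 ≈ 334.1, ∠ = arctan(334/8) ≈ 88.63°
zero (s+50): 50 + j334 → |·| = √(50²+334²) = √114056 ≈ 337.72, ∠ = arctan(334/50) ≈ 81.49°
pole (s+10): 10 + j334 → |·| = √(10²+334²) = √111656 ≈ 334.15, ∠ = arctan(334/10) ≈ 88.29°
pole (s+80): 80 + j334 → |·| = √(80²+334²) = √117956 ≈ 343.45, ∠ = arctan(334/80) ≈ 76.53°
pole at origin: |s| = 334, ∠ = 90.00° (in denominator)
|T| = 500 · 1.1283e+05 / 3.8331e+07 ≈ 1.4718
Gain = 20 log₁₀(1.4718) ≈ 3.36 dB
∠T = 170.12° − 254.82° = -84.70°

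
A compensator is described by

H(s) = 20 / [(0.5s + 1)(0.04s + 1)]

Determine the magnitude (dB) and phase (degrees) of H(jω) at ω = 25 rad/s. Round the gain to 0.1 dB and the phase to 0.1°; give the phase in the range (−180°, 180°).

At ω = 25 rad/s:
pole (1 + j25·0.5) = 1 + j12.5 → |·| ≈ 12.54, ∠ ≈ 85.43°
pole (1 + j25·0.04) = 1 + j1 → |·| ≈ 1.4142, ∠ ≈ 45.00°
|H| = 20 · 1 / (12.54 · 1.4142) ≈ 1.1278
Gain = 20 log₁₀(1.1278) ≈ 1.04 dB
∠H = (0°) − (85.43° + 45.00°) = -130.43°

1.0 dB, -130.4°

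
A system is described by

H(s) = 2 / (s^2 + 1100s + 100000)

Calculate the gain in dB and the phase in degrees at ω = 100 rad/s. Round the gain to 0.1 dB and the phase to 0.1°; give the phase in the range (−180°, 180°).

Substitute s = j100:
Numerator: 2 = 2 + j0
Denominator: (j100)^2 + 1100(j100) + 100000 = 90000 + j110000
|N| = √(2² + 0²) ≈ 2, ∠N ≈ 0.00°
|D| = √(90000² + 110000²) ≈ 1.4213e+05, ∠D ≈ 50.71°
|H| = 2 / 1.4213e+05 ≈ 1.4072e-05
Gain = 20 log₁₀(1.4072e-05) ≈ -97.03 dB
∠H = 0.00° − 50.71° = -50.71°

-97.0 dB, -50.7°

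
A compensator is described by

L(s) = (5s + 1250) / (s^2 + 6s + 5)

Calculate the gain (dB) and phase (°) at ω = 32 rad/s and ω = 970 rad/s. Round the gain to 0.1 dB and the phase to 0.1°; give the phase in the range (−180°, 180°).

ω = 32: 1.7 dB, -162.0°; ω = 970: -45.5 dB, -104.1°

Substitute s = j32:
Numerator: 5(j32) + 1250 = 1250 + j160
Denominator: (j32)^2 + 6(j32) + 5 = -1019 + j192
|N| = √(1250² + 160²) ≈ 1260.2, ∠N ≈ 7.29°
|D| = √(1019² + 192²) ≈ 1036.9, ∠D ≈ 169.33°
|L| = 1260.2 / 1036.9 ≈ 1.2154
Gain = 20 log₁₀(1.2154) ≈ 1.69 dB
∠L = 7.29° − 169.33° = -162.04°

Substitute s = j970:
Numerator: 5(j970) + 1250 = 1250 + j4850
Denominator: (j970)^2 + 6(j970) + 5 = -940895 + j5820
|N| = √(1250² + 4850²) ≈ 5008.5, ∠N ≈ 75.55°
|D| = √(940895² + 5820²) ≈ 9.4091e+05, ∠D ≈ 179.65°
|L| = 5008.5 / 9.4091e+05 ≈ 0.005323
Gain = 20 log₁₀(0.005323) ≈ -45.48 dB
∠L = 75.55° − 179.65° = -104.10°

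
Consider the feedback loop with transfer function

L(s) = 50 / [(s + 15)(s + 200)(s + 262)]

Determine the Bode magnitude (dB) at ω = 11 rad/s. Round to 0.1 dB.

At s = jω = j11:
pole (s+15): 15 + j11 → |·| = √(15²+11²) = √346 ≈ 18.601, ∠ = arctan(11/15) ≈ 36.25°
pole (s+200): 200 + j11 → |·| = √(200²+11²) = √40121 ≈ 200.3, ∠ = arctan(11/200) ≈ 3.15°
pole (s+262): 262 + j11 → |·| = √(262²+11²) = √68765 ≈ 262.23, ∠ = arctan(11/262) ≈ 2.40°
|L| = 50 / 9.7701e+05 ≈ 5.1177e-05
Gain = 20 log₁₀(5.1177e-05) ≈ -85.82 dB

-85.8 dB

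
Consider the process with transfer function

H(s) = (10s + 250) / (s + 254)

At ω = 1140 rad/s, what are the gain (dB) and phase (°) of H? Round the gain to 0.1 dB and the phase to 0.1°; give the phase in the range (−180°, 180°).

Substitute s = j1140:
Numerator: 10(j1140) + 250 = 250 + j11400
Denominator: (j1140) + 254 = 254 + j1140
|N| = √(250² + 11400²) ≈ 11403, ∠N ≈ 88.74°
|D| = √(254² + 1140²) ≈ 1168, ∠D ≈ 77.44°
|H| = 11403 / 1168 ≈ 9.7628
Gain = 20 log₁₀(9.7628) ≈ 19.79 dB
∠H = 88.74° − 77.44° = 11.30°

19.8 dB, 11.3°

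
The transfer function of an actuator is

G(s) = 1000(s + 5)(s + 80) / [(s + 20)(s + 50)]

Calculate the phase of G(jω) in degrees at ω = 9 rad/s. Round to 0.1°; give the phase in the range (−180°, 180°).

At s = jω = j9:
zero (s+5): 5 + j9 → |·| = √(5²+9²) = √106 ≈ 10.296, ∠ = arctan(9/5) ≈ 60.95°
zero (s+80): 80 + j9 → |·| = √(80²+9²) = √6481 ≈ 80.505, ∠ = arctan(9/80) ≈ 6.42°
pole (s+20): 20 + j9 → |·| = √(20²+9²) = √481 ≈ 21.932, ∠ = arctan(9/20) ≈ 24.23°
pole (s+50): 50 + j9 → |·| = √(50²+9²) = √2581 ≈ 50.804, ∠ = arctan(9/50) ≈ 10.20°
∠G = 67.37° − 34.43° = 32.94°

32.9°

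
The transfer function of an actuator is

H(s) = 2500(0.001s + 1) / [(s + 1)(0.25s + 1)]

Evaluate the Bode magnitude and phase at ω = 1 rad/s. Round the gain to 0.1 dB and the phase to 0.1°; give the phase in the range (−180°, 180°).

64.7 dB, -59.0°

At ω = 1 rad/s:
zero (1 + j1·0.001) = 1 + j0.001 → |·| ≈ 1, ∠ ≈ 0.06°
pole (1 + j1·1) = 1 + j1 → |·| ≈ 1.4142, ∠ ≈ 45.00°
pole (1 + j1·0.25) = 1 + j0.25 → |·| ≈ 1.0308, ∠ ≈ 14.04°
|H| = 2500 · 1 / (1.4142 · 1.0308) ≈ 1715
Gain = 20 log₁₀(1715) ≈ 64.69 dB
∠H = (0.06°) − (45.00° + 14.04°) = -58.98°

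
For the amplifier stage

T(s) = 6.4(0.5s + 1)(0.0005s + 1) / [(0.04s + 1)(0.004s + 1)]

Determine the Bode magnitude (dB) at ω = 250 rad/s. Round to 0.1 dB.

35.1 dB

At ω = 250 rad/s:
zero (1 + j250·0.5) = 1 + j125 → |·| ≈ 125, ∠ ≈ 89.54°
zero (1 + j250·0.0005) = 1 + j0.125 → |·| ≈ 1.0078, ∠ ≈ 7.13°
pole (1 + j250·0.04) = 1 + j10 → |·| ≈ 10.05, ∠ ≈ 84.29°
pole (1 + j250·0.004) = 1 + j1 → |·| ≈ 1.4142, ∠ ≈ 45.00°
|T| = 6.4 · 125 · 1.0078 / (10.05 · 1.4142) ≈ 56.727
Gain = 20 log₁₀(56.727) ≈ 35.08 dB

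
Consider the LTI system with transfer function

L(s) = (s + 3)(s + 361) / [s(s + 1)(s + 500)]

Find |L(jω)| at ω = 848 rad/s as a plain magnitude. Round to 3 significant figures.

0.00110

At s = jω = j848:
zero (s+3): 3 + j848 → |·| = √(3²+848²) = √719113 ≈ 848.01, ∠ = arctan(848/3) ≈ 89.80°
zero (s+361): 361 + j848 → |·| = √(361²+848²) = √849425 ≈ 921.64, ∠ = arctan(848/361) ≈ 66.94°
pole (s+1): 1 + j848 → |·| = √(1²+848²) = √719105 ≈ 848, ∠ = arctan(848/1) ≈ 89.93°
pole (s+500): 500 + j848 → |·| = √(500²+848²) = √969104 ≈ 984.43, ∠ = arctan(848/500) ≈ 59.48°
pole at origin: |s| = 848, ∠ = 90.00° (in denominator)
|L| = 1 · 7.8156e+05 / 7.0791e+08 ≈ 0.001104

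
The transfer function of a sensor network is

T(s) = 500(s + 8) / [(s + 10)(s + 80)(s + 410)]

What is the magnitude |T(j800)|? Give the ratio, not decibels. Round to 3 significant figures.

0.000692

At s = jω = j800:
zero (s+8): 8 + j800 → |·| = √(8²+800²) = √640064 ≈ 800.04, ∠ = arctan(800/8) ≈ 89.43°
pole (s+10): 10 + j800 → |·| = √(10²+800²) = √640100 ≈ 800.06, ∠ = arctan(800/10) ≈ 89.28°
pole (s+80): 80 + j800 → |·| = √(80²+800²) = √646400 ≈ 803.99, ∠ = arctan(800/80) ≈ 84.29°
pole (s+410): 410 + j800 → |·| = √(410²+800²) = √808100 ≈ 898.94, ∠ = arctan(800/410) ≈ 62.86°
|T| = 500 · 800.04 / 5.7823e+08 ≈ 0.0006918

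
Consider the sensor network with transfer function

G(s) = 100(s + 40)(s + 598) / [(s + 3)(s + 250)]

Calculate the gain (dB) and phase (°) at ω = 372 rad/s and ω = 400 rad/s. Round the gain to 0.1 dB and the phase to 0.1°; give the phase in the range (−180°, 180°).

ω = 372: 44.0 dB, -29.9°; ω = 400: 43.7 dB, -29.5°

At s = jω = j372:
zero (s+40): 40 + j372 → |·| = √(40²+372²) = √139984 ≈ 374.14, ∠ = arctan(372/40) ≈ 83.86°
zero (s+598): 598 + j372 → |·| = √(598²+372²) = √495988 ≈ 704.26, ∠ = arctan(372/598) ≈ 31.88°
pole (s+3): 3 + j372 → |·| = √(3²+372²) = √138393 ≈ 372.01, ∠ = arctan(372/3) ≈ 89.54°
pole (s+250): 250 + j372 → |·| = √(250²+372²) = √200884 ≈ 448.2, ∠ = arctan(372/250) ≈ 56.10°
|G| = 100 · 2.6349e+05 / 1.6673e+05 ≈ 158.03
Gain = 20 log₁₀(158.03) ≈ 43.97 dB
∠G = 115.74° − 145.64° = -29.90°

At s = jω = j400:
zero (s+40): 40 + j400 → |·| = √(40²+400²) = √161600 ≈ 402, ∠ = arctan(400/40) ≈ 84.29°
zero (s+598): 598 + j400 → |·| = √(598²+400²) = √517604 ≈ 719.45, ∠ = arctan(400/598) ≈ 33.78°
pole (s+3): 3 + j400 → |·| = √(3²+400²) = √160009 ≈ 400.01, ∠ = arctan(400/3) ≈ 89.57°
pole (s+250): 250 + j400 → |·| = √(250²+400²) = √222500 ≈ 471.7, ∠ = arctan(400/250) ≈ 57.99°
|G| = 100 · 2.8922e+05 / 1.8868e+05 ≈ 153.29
Gain = 20 log₁₀(153.29) ≈ 43.71 dB
∠G = 118.07° − 147.56° = -29.49°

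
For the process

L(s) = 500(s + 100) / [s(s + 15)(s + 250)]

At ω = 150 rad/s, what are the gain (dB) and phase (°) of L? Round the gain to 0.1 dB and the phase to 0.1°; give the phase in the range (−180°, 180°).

At s = jω = j150:
zero (s+100): 100 + j150 → |·| = √(100²+150²) = √32500 ≈ 180.28, ∠ = arctan(150/100) ≈ 56.31°
pole (s+15): 15 + j150 → |·| = √(15²+150²) = √22725 ≈ 150.75, ∠ = arctan(150/15) ≈ 84.29°
pole (s+250): 250 + j150 → |·| = √(250²+150²) = √85000 ≈ 291.55, ∠ = arctan(150/250) ≈ 30.96°
pole at origin: |s| = 150, ∠ = 90.00° (in denominator)
|L| = 500 · 180.28 / 6.5927e+06 ≈ 0.013673
Gain = 20 log₁₀(0.013673) ≈ -37.28 dB
∠L = 56.31° − 205.25° = -148.94°

-37.3 dB, -148.9°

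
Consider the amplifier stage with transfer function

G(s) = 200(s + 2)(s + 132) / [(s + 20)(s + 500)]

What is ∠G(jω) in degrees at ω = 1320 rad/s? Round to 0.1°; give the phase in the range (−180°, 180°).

15.8°

At s = jω = j1320:
zero (s+2): 2 + j1320 → |·| = √(2²+1320²) = √1742404 ≈ 1320, ∠ = arctan(1320/2) ≈ 89.91°
zero (s+132): 132 + j1320 → |·| = √(132²+1320²) = √1759824 ≈ 1326.6, ∠ = arctan(1320/132) ≈ 84.29°
pole (s+20): 20 + j1320 → |·| = √(20²+1320²) = √1742800 ≈ 1320.2, ∠ = arctan(1320/20) ≈ 89.13°
pole (s+500): 500 + j1320 → |·| = √(500²+1320²) = √1992400 ≈ 1411.5, ∠ = arctan(1320/500) ≈ 69.25°
∠G = 174.20° − 158.38° = 15.82°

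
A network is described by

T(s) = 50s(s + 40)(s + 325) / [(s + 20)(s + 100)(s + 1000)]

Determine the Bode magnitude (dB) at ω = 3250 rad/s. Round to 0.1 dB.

At s = jω = j3250:
zero (s+40): 40 + j3250 → |·| = √(40²+3250²) = √10564100 ≈ 3250.2, ∠ = arctan(3250/40) ≈ 89.29°
zero (s+325): 325 + j3250 → |·| = √(325²+3250²) = √10668125 ≈ 3266.2, ∠ = arctan(3250/325) ≈ 84.29°
zero at origin: s = j3250 → |·| = 3250, ∠ = 90.00°
pole (s+20): 20 + j3250 → |·| = √(20²+3250²) = √10562900 ≈ 3250.1, ∠ = arctan(3250/20) ≈ 89.65°
pole (s+100): 100 + j3250 → |·| = √(100²+3250²) = √10572500 ≈ 3251.5, ∠ = arctan(3250/100) ≈ 88.24°
pole (s+1000): 1000 + j3250 → |·| = √(1000²+3250²) = √11562500 ≈ 3400.4, ∠ = arctan(3250/1000) ≈ 72.90°
|T| = 50 · 3.4501e+10 / 3.5934e+10 ≈ 48.006
Gain = 20 log₁₀(48.006) ≈ 33.63 dB

33.6 dB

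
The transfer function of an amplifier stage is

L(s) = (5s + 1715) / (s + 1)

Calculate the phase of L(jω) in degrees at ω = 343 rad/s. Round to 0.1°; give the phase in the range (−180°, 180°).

-44.8°

Substitute s = j343:
Numerator: 5(j343) + 1715 = 1715 + j1715
Denominator: (j343) + 1 = 1 + j343
|N| = √(1715² + 1715²) ≈ 2425.4, ∠N ≈ 45.00°
|D| = √(1² + 343²) ≈ 343, ∠D ≈ 89.83°
∠L = 45.00° − 89.83° = -44.83°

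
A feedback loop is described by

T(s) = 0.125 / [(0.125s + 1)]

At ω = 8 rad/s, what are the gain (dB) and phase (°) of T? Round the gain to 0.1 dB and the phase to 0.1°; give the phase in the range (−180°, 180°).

-21.1 dB, -45.0°

At ω = 8 rad/s:
pole (1 + j8·0.125) = 1 + j1 → |·| ≈ 1.4142, ∠ ≈ 45.00°
|T| = 0.125 · 1 / (1.4142) ≈ 0.088389
Gain = 20 log₁₀(0.088389) ≈ -21.07 dB
∠T = (0°) − (45.00°) = -45.00°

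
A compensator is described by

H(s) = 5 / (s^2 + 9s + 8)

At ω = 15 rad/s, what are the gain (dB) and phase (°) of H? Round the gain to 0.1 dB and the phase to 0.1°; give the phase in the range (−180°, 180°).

-34.2 dB, -148.1°

Substitute s = j15:
Numerator: 5 = 5 + j0
Denominator: (j15)^2 + 9(j15) + 8 = -217 + j135
|N| = √(5² + 0²) ≈ 5, ∠N ≈ 0.00°
|D| = √(217² + 135²) ≈ 255.57, ∠D ≈ 148.11°
|H| = 5 / 255.57 ≈ 0.019564
Gain = 20 log₁₀(0.019564) ≈ -34.17 dB
∠H = 0.00° − 148.11° = -148.11°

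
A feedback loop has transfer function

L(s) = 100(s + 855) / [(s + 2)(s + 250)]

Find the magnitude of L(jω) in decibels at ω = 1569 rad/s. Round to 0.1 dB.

-22.9 dB

At s = jω = j1569:
zero (s+855): 855 + j1569 → |·| = √(855²+1569²) = √3192786 ≈ 1786.8, ∠ = arctan(1569/855) ≈ 61.41°
pole (s+2): 2 + j1569 → |·| = √(2²+1569²) = √2461765 ≈ 1569, ∠ = arctan(1569/2) ≈ 89.93°
pole (s+250): 250 + j1569 → |·| = √(250²+1569²) = √2524261 ≈ 1588.8, ∠ = arctan(1569/250) ≈ 80.95°
|L| = 100 · 1786.8 / 2.4928e+06 ≈ 0.071678
Gain = 20 log₁₀(0.071678) ≈ -22.89 dB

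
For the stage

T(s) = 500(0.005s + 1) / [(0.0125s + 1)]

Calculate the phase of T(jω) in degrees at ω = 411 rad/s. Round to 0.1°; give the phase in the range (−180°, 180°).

-14.9°

At ω = 411 rad/s:
zero (1 + j411·0.005) = 1 + j2.055 → |·| ≈ 2.2854, ∠ ≈ 64.05°
pole (1 + j411·0.0125) = 1 + j5.1375 → |·| ≈ 5.2339, ∠ ≈ 78.99°
∠T = (64.05°) − (78.99°) = -14.94°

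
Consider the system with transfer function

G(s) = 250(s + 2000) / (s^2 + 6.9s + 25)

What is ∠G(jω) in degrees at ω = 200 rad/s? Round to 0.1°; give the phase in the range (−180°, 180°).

At s = jω = j200:
zero (s+2000): 2000 + j200 → |·| = √(2000²+200²) = √4040000 ≈ 2010, ∠ = arctan(200/2000) ≈ 5.71°
quadratic: (j200)² + 6.9·j200 + 25 = -39975 + j1380 → |·| ≈ 39999, ∠ ≈ 178.02°
∠G = 5.71° − 178.02° = -172.31°

-172.3°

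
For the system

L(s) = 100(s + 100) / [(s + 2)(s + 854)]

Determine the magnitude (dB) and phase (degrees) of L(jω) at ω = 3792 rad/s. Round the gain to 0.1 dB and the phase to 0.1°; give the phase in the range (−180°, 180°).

At s = jω = j3792:
zero (s+100): 100 + j3792 → |·| = √(100²+3792²) = √14389264 ≈ 3793.3, ∠ = arctan(3792/100) ≈ 88.49°
pole (s+2): 2 + j3792 → |·| = √(2²+3792²) = √14379268 ≈ 3792, ∠ = arctan(3792/2) ≈ 89.97°
pole (s+854): 854 + j3792 → |·| = √(854²+3792²) = √15108580 ≈ 3887, ∠ = arctan(3792/854) ≈ 77.31°
|L| = 100 · 3793.3 / 1.474e+07 ≈ 0.025735
Gain = 20 log₁₀(0.025735) ≈ -31.79 dB
∠L = 88.49° − 167.28° = -78.79°

-31.8 dB, -78.8°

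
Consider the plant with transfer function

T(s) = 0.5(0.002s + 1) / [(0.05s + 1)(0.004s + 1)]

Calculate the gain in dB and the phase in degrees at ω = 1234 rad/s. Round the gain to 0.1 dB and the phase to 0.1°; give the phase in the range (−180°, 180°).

At ω = 1234 rad/s:
zero (1 + j1234·0.002) = 1 + j2.468 → |·| ≈ 2.6629, ∠ ≈ 67.94°
pole (1 + j1234·0.05) = 1 + j61.7 → |·| ≈ 61.708, ∠ ≈ 89.07°
pole (1 + j1234·0.004) = 1 + j4.936 → |·| ≈ 5.0363, ∠ ≈ 78.55°
|T| = 0.5 · 2.6629 / (61.708 · 5.0363) ≈ 0.0042842
Gain = 20 log₁₀(0.0042842) ≈ -47.36 dB
∠T = (67.94°) − (89.07° + 78.55°) = -99.68°

-47.4 dB, -99.7°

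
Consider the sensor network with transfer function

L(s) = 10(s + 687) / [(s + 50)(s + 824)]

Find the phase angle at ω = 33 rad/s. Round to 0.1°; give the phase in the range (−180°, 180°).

At s = jω = j33:
zero (s+687): 687 + j33 → |·| = √(687²+33²) = √473058 ≈ 687.79, ∠ = arctan(33/687) ≈ 2.75°
pole (s+50): 50 + j33 → |·| = √(50²+33²) = √3589 ≈ 59.908, ∠ = arctan(33/50) ≈ 33.42°
pole (s+824): 824 + j33 → |·| = √(824²+33²) = √680065 ≈ 824.66, ∠ = arctan(33/824) ≈ 2.29°
∠L = 2.75° − 35.71° = -32.96°

-33.0°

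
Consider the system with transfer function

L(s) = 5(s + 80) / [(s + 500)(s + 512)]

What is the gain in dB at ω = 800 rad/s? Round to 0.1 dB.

-47.0 dB

At s = jω = j800:
zero (s+80): 80 + j800 → |·| = √(80²+800²) = √646400 ≈ 803.99, ∠ = arctan(800/80) ≈ 84.29°
pole (s+500): 500 + j800 → |·| = √(500²+800²) = √890000 ≈ 943.4, ∠ = arctan(800/500) ≈ 57.99°
pole (s+512): 512 + j800 → |·| = √(512²+800²) = √902144 ≈ 949.81, ∠ = arctan(800/512) ≈ 57.38°
|L| = 5 · 803.99 / 8.9605e+05 ≈ 0.0044863
Gain = 20 log₁₀(0.0044863) ≈ -46.96 dB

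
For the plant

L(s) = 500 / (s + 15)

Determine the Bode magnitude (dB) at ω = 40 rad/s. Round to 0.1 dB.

Substitute s = j40:
Numerator: 500 = 500 + j0
Denominator: (j40) + 15 = 15 + j40
|N| = √(500² + 0²) ≈ 500, ∠N ≈ 0.00°
|D| = √(15² + 40²) ≈ 42.72, ∠D ≈ 69.44°
|L| = 500 / 42.72 ≈ 11.704
Gain = 20 log₁₀(11.704) ≈ 21.37 dB

21.4 dB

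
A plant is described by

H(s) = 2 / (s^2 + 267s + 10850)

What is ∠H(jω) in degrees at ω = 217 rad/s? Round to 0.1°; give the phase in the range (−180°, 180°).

-122.0°

Substitute s = j217:
Numerator: 2 = 2 + j0
Denominator: (j217)^2 + 267(j217) + 10850 = -36239 + j57939
|N| = √(2² + 0²) ≈ 2, ∠N ≈ 0.00°
|D| = √(36239² + 57939²) ≈ 68339, ∠D ≈ 122.02°
∠H = 0.00° − 122.02° = -122.02°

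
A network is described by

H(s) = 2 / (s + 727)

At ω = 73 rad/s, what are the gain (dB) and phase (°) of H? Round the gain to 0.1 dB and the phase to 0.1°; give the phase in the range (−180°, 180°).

-51.3 dB, -5.7°

Substitute s = j73:
Numerator: 2 = 2 + j0
Denominator: (j73) + 727 = 727 + j73
|N| = √(2² + 0²) ≈ 2, ∠N ≈ 0.00°
|D| = √(727² + 73²) ≈ 730.66, ∠D ≈ 5.73°
|H| = 2 / 730.66 ≈ 0.0027373
Gain = 20 log₁₀(0.0027373) ≈ -51.25 dB
∠H = 0.00° − 5.73° = -5.73°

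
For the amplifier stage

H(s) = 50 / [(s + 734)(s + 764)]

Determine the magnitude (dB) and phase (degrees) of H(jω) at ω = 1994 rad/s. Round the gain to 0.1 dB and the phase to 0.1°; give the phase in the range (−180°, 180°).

At s = jω = j1994:
pole (s+734): 734 + j1994 → |·| = √(734²+1994²) = √4514792 ≈ 2124.8, ∠ = arctan(1994/734) ≈ 69.79°
pole (s+764): 764 + j1994 → |·| = √(764²+1994²) = √4559732 ≈ 2135.4, ∠ = arctan(1994/764) ≈ 69.04°
|H| = 50 / 4.5373e+06 ≈ 1.102e-05
Gain = 20 log₁₀(1.102e-05) ≈ -99.16 dB
∠H = 0.00° − 138.83° = -138.83°

-99.2 dB, -138.8°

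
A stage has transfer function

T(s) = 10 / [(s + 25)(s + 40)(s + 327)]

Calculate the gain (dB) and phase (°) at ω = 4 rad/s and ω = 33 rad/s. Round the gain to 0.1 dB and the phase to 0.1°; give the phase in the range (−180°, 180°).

At s = jω = j4:
pole (s+25): 25 + j4 → |·| = √(25²+4²) = √641 ≈ 25.318, ∠ = arctan(4/25) ≈ 9.09°
pole (s+40): 40 + j4 → |·| = √(40²+4²) = √1616 ≈ 40.2, ∠ = arctan(4/40) ≈ 5.71°
pole (s+327): 327 + j4 → |·| = √(327²+4²) = √106945 ≈ 327.02, ∠ = arctan(4/327) ≈ 0.70°
|T| = 10 / 3.3284e+05 ≈ 3.0044e-05
Gain = 20 log₁₀(3.0044e-05) ≈ -90.44 dB
∠T = 0.00° − 15.50° = -15.50°

At s = jω = j33:
pole (s+25): 25 + j33 → |·| = √(25²+33²) = √1714 ≈ 41.4, ∠ = arctan(33/25) ≈ 52.85°
pole (s+40): 40 + j33 → |·| = √(40²+33²) = √2689 ≈ 51.856, ∠ = arctan(33/40) ≈ 39.52°
pole (s+327): 327 + j33 → |·| = √(327²+33²) = √108018 ≈ 328.66, ∠ = arctan(33/327) ≈ 5.76°
|T| = 10 / 7.0558e+05 ≈ 1.4173e-05
Gain = 20 log₁₀(1.4173e-05) ≈ -96.97 dB
∠T = 0.00° − 98.13° = -98.13°

ω = 4: -90.4 dB, -15.5°; ω = 33: -97.0 dB, -98.1°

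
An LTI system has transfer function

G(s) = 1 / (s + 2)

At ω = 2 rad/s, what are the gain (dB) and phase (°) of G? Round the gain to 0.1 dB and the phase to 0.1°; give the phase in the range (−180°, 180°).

-9.0 dB, -45.0°

Substitute s = j2:
Numerator: 1 = 1 + j0
Denominator: (j2) + 2 = 2 + j2
|N| = √(1² + 0²) ≈ 1, ∠N ≈ 0.00°
|D| = √(2² + 2²) ≈ 2.8284, ∠D ≈ 45.00°
|G| = 1 / 2.8284 ≈ 0.35356
Gain = 20 log₁₀(0.35356) ≈ -9.03 dB
∠G = 0.00° − 45.00° = -45.00°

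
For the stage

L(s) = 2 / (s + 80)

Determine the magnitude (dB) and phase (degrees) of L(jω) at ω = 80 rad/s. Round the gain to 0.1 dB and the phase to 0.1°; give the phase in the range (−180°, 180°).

Substitute s = j80:
Numerator: 2 = 2 + j0
Denominator: (j80) + 80 = 80 + j80
|N| = √(2² + 0²) ≈ 2, ∠N ≈ 0.00°
|D| = √(80² + 80²) ≈ 113.14, ∠D ≈ 45.00°
|L| = 2 / 113.14 ≈ 0.017677
Gain = 20 log₁₀(0.017677) ≈ -35.05 dB
∠L = 0.00° − 45.00° = -45.00°

-35.1 dB, -45.0°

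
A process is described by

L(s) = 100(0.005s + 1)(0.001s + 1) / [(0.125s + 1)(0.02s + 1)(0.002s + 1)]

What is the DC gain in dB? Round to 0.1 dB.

L(0) = 100 · 1 / 1 = 100
20 log₁₀(100) ≈ 40.00 dB

40.0 dB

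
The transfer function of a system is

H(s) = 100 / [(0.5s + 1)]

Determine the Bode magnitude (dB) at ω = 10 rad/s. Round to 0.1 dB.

At ω = 10 rad/s:
pole (1 + j10·0.5) = 1 + j5 → |·| ≈ 5.099, ∠ ≈ 78.69°
|H| = 100 · 1 / (5.099) ≈ 19.612
Gain = 20 log₁₀(19.612) ≈ 25.85 dB

25.9 dB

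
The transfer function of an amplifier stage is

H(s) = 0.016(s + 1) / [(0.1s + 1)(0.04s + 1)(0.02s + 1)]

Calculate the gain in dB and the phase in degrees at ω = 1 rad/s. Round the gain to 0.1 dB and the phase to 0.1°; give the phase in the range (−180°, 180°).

-33.0 dB, 35.9°

At ω = 1 rad/s:
zero (1 + j1·1) = 1 + j1 → |·| ≈ 1.4142, ∠ ≈ 45.00°
pole (1 + j1·0.1) = 1 + j0.1 → |·| ≈ 1.005, ∠ ≈ 5.71°
pole (1 + j1·0.04) = 1 + j0.04 → |·| ≈ 1.0008, ∠ ≈ 2.29°
pole (1 + j1·0.02) = 1 + j0.02 → |·| ≈ 1.0002, ∠ ≈ 1.15°
|H| = 0.016 · 1.4142 / (1.005 · 1.0008 · 1.0002) ≈ 0.022492
Gain = 20 log₁₀(0.022492) ≈ -32.96 dB
∠H = (45.00°) − (5.71° + 2.29° + 1.15°) = 35.85°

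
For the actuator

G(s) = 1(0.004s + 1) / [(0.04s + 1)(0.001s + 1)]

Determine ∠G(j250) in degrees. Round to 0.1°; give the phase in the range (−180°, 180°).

-53.3°

At ω = 250 rad/s:
zero (1 + j250·0.004) = 1 + j1 → |·| ≈ 1.4142, ∠ ≈ 45.00°
pole (1 + j250·0.04) = 1 + j10 → |·| ≈ 10.05, ∠ ≈ 84.29°
pole (1 + j250·0.001) = 1 + j0.25 → |·| ≈ 1.0308, ∠ ≈ 14.04°
∠G = (45.00°) − (84.29° + 14.04°) = -53.33°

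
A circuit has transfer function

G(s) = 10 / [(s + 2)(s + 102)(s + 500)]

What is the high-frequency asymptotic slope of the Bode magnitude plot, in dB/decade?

Each pole contributes −20 dB/decade at high frequency; each zero contributes +20 dB/decade.
Net: 0 zero(s) − 3 pole(s) → -60 dB/decade.

-60 dB/decade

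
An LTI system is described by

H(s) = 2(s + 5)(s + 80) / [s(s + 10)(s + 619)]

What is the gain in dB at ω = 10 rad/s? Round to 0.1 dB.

At s = jω = j10:
zero (s+5): 5 + j10 → |·| = √(5²+10²) = √125 ≈ 11.18, ∠ = arctan(10/5) ≈ 63.43°
zero (s+80): 80 + j10 → |·| = √(80²+10²) = √6500 ≈ 80.623, ∠ = arctan(10/80) ≈ 7.13°
pole (s+10): 10 + j10 → |·| = √(10²+10²) = √200 ≈ 14.142, ∠ = arctan(10/10) ≈ 45.00°
pole (s+619): 619 + j10 → |·| = √(619²+10²) = √383261 ≈ 619.08, ∠ = arctan(10/619) ≈ 0.93°
pole at origin: |s| = 10, ∠ = 90.00° (in denominator)
|H| = 2 · 901.37 / 87550 ≈ 0.020591
Gain = 20 log₁₀(0.020591) ≈ -33.73 dB

-33.7 dB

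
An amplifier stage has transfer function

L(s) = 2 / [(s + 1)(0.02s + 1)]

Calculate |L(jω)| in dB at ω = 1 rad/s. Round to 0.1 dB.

At ω = 1 rad/s:
pole (1 + j1·1) = 1 + j1 → |·| ≈ 1.4142, ∠ ≈ 45.00°
pole (1 + j1·0.02) = 1 + j0.02 → |·| ≈ 1.0002, ∠ ≈ 1.15°
|L| = 2 · 1 / (1.4142 · 1.0002) ≈ 1.4139
Gain = 20 log₁₀(1.4139) ≈ 3.01 dB

3.0 dB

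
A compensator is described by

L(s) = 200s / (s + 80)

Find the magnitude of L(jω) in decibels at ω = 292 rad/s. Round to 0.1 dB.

45.7 dB

At s = jω = j292:
zero at origin: s = j292 → |·| = 292, ∠ = 90.00°
pole (s+80): 80 + j292 → |·| = √(80²+292²) = √91664 ≈ 302.76, ∠ = arctan(292/80) ≈ 74.68°
|L| = 200 · 292 / 302.76 ≈ 192.89
Gain = 20 log₁₀(192.89) ≈ 45.71 dB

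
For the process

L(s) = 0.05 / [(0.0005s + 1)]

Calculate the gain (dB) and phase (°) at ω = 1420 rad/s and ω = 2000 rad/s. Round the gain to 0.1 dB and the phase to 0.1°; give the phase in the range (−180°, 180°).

ω = 1420: -27.8 dB, -35.4°; ω = 2000: -29.0 dB, -45.0°

At ω = 1420 rad/s:
pole (1 + j1420·0.0005) = 1 + j0.71 → |·| ≈ 1.2264, ∠ ≈ 35.37°
|L| = 0.05 · 1 / (1.2264) ≈ 0.04077
Gain = 20 log₁₀(0.04077) ≈ -27.79 dB
∠L = (0°) − (35.37°) = -35.37°

At ω = 2000 rad/s:
pole (1 + j2000·0.0005) = 1 + j1 → |·| ≈ 1.4142, ∠ ≈ 45.00°
|L| = 0.05 · 1 / (1.4142) ≈ 0.035356
Gain = 20 log₁₀(0.035356) ≈ -29.03 dB
∠L = (0°) − (45.00°) = -45.00°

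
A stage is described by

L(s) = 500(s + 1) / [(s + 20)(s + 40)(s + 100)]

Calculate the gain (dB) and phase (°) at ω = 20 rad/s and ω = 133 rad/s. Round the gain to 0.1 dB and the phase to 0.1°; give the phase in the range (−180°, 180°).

At s = jω = j20:
zero (s+1): 1 + j20 → |·| = √(1²+20²) = √401 ≈ 20.025, ∠ = arctan(20/1) ≈ 87.14°
pole (s+20): 20 + j20 → |·| = √(20²+20²) = √800 ≈ 28.284, ∠ = arctan(20/20) ≈ 45.00°
pole (s+40): 40 + j20 → |·| = √(40²+20²) = √2000 ≈ 44.721, ∠ = arctan(20/40) ≈ 26.57°
pole (s+100): 100 + j20 → |·| = √(100²+20²) = √10400 ≈ 101.98, ∠ = arctan(20/100) ≈ 11.31°
|L| = 500 · 20.025 / 1.2899e+05 ≈ 0.077622
Gain = 20 log₁₀(0.077622) ≈ -22.20 dB
∠L = 87.14° − 82.88° = 4.26°

At s = jω = j133:
zero (s+1): 1 + j133 → |·| = √(1²+133²) = √17690 ≈ 133, ∠ = arctan(133/1) ≈ 89.57°
pole (s+20): 20 + j133 → |·| = √(20²+133²) = √18089 ≈ 134.5, ∠ = arctan(133/20) ≈ 81.45°
pole (s+40): 40 + j133 → |·| = √(40²+133²) = √19289 ≈ 138.88, ∠ = arctan(133/40) ≈ 73.26°
pole (s+100): 100 + j133 → |·| = √(100²+133²) = √27689 ≈ 166.4, ∠ = arctan(133/100) ≈ 53.06°
|L| = 500 · 133 / 3.1082e+06 ≈ 0.021395
Gain = 20 log₁₀(0.021395) ≈ -33.39 dB
∠L = 89.57° − 207.77° = -118.20°

ω = 20: -22.2 dB, 4.3°; ω = 133: -33.4 dB, -118.2°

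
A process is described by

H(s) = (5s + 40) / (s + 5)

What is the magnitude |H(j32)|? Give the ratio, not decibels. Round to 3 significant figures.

Substitute s = j32:
Numerator: 5(j32) + 40 = 40 + j160
Denominator: (j32) + 5 = 5 + j32
|N| = √(40² + 160²) ≈ 164.92, ∠N ≈ 75.96°
|D| = √(5² + 32²) ≈ 32.388, ∠D ≈ 81.12°
|H| = 164.92 / 32.388 ≈ 5.092

5.09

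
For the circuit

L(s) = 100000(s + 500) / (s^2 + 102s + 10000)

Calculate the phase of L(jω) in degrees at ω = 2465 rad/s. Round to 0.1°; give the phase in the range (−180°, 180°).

At s = jω = j2465:
zero (s+500): 500 + j2465 → |·| = √(500²+2465²) = √6326225 ≈ 2515.2, ∠ = arctan(2465/500) ≈ 78.53°
quadratic: (j2465)² + 102·j2465 + 10000 = -6066225 + j251430 → |·| ≈ 6.0714e+06, ∠ ≈ 177.63°
∠L = 78.53° − 177.63° = -99.10°

-99.1°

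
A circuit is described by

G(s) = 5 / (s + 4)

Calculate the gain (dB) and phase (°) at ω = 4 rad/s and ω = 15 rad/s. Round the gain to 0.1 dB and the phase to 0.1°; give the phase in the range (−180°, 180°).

ω = 4: -1.1 dB, -45.0°; ω = 15: -9.8 dB, -75.1°

Substitute s = j4:
Numerator: 5 = 5 + j0
Denominator: (j4) + 4 = 4 + j4
|N| = √(5² + 0²) ≈ 5, ∠N ≈ 0.00°
|D| = √(4² + 4²) ≈ 5.6569, ∠D ≈ 45.00°
|G| = 5 / 5.6569 ≈ 0.88388
Gain = 20 log₁₀(0.88388) ≈ -1.07 dB
∠G = 0.00° − 45.00° = -45.00°

Substitute s = j15:
Numerator: 5 = 5 + j0
Denominator: (j15) + 4 = 4 + j15
|N| = √(5² + 0²) ≈ 5, ∠N ≈ 0.00°
|D| = √(4² + 15²) ≈ 15.524, ∠D ≈ 75.07°
|G| = 5 / 15.524 ≈ 0.32208
Gain = 20 log₁₀(0.32208) ≈ -9.84 dB
∠G = 0.00° − 75.07° = -75.07°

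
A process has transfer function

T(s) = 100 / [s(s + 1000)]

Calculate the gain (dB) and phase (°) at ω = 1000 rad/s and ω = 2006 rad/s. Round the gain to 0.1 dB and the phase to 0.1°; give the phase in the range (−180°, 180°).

At s = jω = j1000:
pole (s+1000): 1000 + j1000 → |·| = √(1000²+1000²) = √2000000 ≈ 1414.2, ∠ = arctan(1000/1000) ≈ 45.00°
pole at origin: |s| = 1000, ∠ = 90.00° (in denominator)
|T| = 100 / 1.4142e+06 ≈ 7.0711e-05
Gain = 20 log₁₀(7.0711e-05) ≈ -83.01 dB
∠T = 0.00° − 135.00° = -135.00°

At s = jω = j2006:
pole (s+1000): 1000 + j2006 → |·| = √(1000²+2006²) = √5024036 ≈ 2241.4, ∠ = arctan(2006/1000) ≈ 63.50°
pole at origin: |s| = 2006, ∠ = 90.00° (in denominator)
|T| = 100 / 4.4962e+06 ≈ 2.2241e-05
Gain = 20 log₁₀(2.2241e-05) ≈ -93.06 dB
∠T = 0.00° − 153.50° = -153.50°

ω = 1000: -83.0 dB, -135.0°; ω = 2006: -93.1 dB, -153.5°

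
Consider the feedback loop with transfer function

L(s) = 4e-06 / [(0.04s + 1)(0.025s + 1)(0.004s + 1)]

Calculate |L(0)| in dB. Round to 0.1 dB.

-108.0 dB

L(0) = 4e-06 · 1 / 1 = 4e-06
20 log₁₀(4e-06) ≈ -107.96 dB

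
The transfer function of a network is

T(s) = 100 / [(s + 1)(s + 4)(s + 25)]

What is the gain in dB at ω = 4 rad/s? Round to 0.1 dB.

At s = jω = j4:
pole (s+1): 1 + j4 → |·| = √(1²+4²) = √17 ≈ 4.1231, ∠ = arctan(4/1) ≈ 75.96°
pole (s+4): 4 + j4 → |·| = √(4²+4²) = √32 ≈ 5.6569, ∠ = arctan(4/4) ≈ 45.00°
pole (s+25): 25 + j4 → |·| = √(25²+4²) = √641 ≈ 25.318, ∠ = arctan(4/25) ≈ 9.09°
|T| = 100 / 590.52 ≈ 0.16934
Gain = 20 log₁₀(0.16934) ≈ -15.42 dB

-15.4 dB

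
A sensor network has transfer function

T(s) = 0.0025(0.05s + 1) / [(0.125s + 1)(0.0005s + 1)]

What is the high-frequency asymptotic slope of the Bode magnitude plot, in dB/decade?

Each pole contributes −20 dB/decade at high frequency; each zero contributes +20 dB/decade.
Net: 1 zero(s) − 2 pole(s) → -20 dB/decade.

-20 dB/decade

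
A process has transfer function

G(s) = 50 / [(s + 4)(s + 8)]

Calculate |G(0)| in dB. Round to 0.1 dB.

G(0) = 50 / (4·8) = 1.5625
20 log₁₀(1.5625) ≈ 3.88 dB

3.9 dB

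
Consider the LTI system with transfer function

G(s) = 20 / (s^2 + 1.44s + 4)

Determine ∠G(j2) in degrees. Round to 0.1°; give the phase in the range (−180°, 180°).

At s = jω = j2:
quadratic: (j2)² + 1.44·j2 + 4 = 0 + j2.88 → |·| ≈ 2.88, ∠ ≈ 90.00°
∠G = 0.00° − 90.00° = -90.00°

-90.0°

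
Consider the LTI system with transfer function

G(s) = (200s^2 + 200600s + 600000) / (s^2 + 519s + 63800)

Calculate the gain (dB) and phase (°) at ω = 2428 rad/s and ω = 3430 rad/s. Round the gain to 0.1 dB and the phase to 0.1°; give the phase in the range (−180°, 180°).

ω = 2428: 46.6 dB, -10.3°; ω = 3430: 46.3 dB, -7.7°

Substitute s = j2428:
Numerator: 200(j2428)^2 + 200600(j2428) + 600000 = -1178436800 + j487056800
Denominator: (j2428)^2 + 519(j2428) + 63800 = -5831384 + j1260132
|N| = √(1178436800² + 487056800²) ≈ 1.2751e+09, ∠N ≈ 157.54°
|D| = √(5831384² + 1260132²) ≈ 5.966e+06, ∠D ≈ 167.81°
|G| = 1.2751e+09 / 5.966e+06 ≈ 213.73
Gain = 20 log₁₀(213.73) ≈ 46.60 dB
∠G = 157.54° − 167.81° = -10.27°

Substitute s = j3430:
Numerator: 200(j3430)^2 + 200600(j3430) + 600000 = -2352380000 + j688058000
Denominator: (j3430)^2 + 519(j3430) + 63800 = -11701100 + j1780170
|N| = √(2352380000² + 688058000²) ≈ 2.4509e+09, ∠N ≈ 163.70°
|D| = √(11701100² + 1780170²) ≈ 1.1836e+07, ∠D ≈ 171.35°
|G| = 2.4509e+09 / 1.1836e+07 ≈ 207.07
Gain = 20 log₁₀(207.07) ≈ 46.32 dB
∠G = 163.70° − 171.35° = -7.65°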